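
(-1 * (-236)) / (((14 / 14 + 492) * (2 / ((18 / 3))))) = 708 / 493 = 1.44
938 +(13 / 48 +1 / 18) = 135119 / 144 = 938.33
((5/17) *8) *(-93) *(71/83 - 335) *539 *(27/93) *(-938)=-15143556083040/1411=-10732498995.78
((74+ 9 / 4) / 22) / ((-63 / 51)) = -5185 / 1848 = -2.81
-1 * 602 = -602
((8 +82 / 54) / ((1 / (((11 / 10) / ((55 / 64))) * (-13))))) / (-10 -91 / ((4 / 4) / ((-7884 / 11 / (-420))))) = 1176032 / 1227285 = 0.96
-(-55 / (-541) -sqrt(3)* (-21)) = -21* sqrt(3) -55 / 541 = -36.47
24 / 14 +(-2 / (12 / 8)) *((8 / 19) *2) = 236 / 399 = 0.59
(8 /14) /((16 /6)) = 3 /14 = 0.21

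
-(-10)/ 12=5/ 6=0.83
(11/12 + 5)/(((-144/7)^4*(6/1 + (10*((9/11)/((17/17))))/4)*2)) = 1875181/913281122304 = 0.00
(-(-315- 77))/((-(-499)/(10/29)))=3920/14471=0.27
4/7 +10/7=2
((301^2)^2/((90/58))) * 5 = 238047694829/9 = 26449743869.89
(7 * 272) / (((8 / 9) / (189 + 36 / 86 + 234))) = 38999394 / 43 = 906962.65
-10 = -10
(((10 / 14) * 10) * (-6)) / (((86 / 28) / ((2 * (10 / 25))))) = -480 / 43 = -11.16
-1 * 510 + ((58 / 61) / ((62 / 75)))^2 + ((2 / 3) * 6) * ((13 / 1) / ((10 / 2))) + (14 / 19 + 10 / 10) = -496.54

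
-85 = -85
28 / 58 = 14 / 29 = 0.48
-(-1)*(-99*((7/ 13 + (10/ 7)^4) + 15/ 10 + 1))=-44518221/ 62426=-713.14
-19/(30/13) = -247/30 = -8.23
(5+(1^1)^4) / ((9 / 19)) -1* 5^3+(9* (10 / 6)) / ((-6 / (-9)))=-539 / 6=-89.83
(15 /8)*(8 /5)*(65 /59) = 195 /59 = 3.31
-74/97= -0.76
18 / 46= 9 / 23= 0.39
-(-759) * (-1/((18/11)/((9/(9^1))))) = -2783/6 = -463.83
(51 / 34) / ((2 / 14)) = 21 / 2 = 10.50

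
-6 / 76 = -3 / 38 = -0.08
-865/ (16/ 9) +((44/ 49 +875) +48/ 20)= 1535603/ 3920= 391.74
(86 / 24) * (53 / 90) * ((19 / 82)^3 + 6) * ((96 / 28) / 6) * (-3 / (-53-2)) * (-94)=-50726681653 / 1364635800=-37.17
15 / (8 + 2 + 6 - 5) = 15 / 11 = 1.36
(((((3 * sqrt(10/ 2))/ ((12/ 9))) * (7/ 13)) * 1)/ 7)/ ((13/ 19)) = 0.57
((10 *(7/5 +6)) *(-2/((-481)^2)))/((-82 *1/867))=1734/256373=0.01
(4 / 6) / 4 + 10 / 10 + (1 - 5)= -17 / 6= -2.83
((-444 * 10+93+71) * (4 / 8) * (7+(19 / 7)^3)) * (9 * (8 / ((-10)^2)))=-71272368 / 1715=-41558.23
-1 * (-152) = 152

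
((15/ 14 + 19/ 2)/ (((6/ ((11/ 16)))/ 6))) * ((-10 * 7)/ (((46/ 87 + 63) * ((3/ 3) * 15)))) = -11803/ 22108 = -0.53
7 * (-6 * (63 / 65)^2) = -166698 / 4225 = -39.46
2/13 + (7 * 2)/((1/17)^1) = 3096/13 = 238.15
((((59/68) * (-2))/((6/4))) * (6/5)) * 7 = -826/85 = -9.72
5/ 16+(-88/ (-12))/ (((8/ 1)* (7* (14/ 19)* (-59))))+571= 79279475/ 138768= 571.31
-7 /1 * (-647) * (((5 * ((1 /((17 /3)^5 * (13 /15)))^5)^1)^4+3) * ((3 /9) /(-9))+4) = 3340639015821508284106843293848385665700809651303314987292895108970940801324349479127076956199169937634566799295630030163772235280888524575297069113640 /189671331687181494224279024979563265251284022721697220361707447123227878834018553852948312334373152701279287762231164387479933503885776504287021209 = 17612.78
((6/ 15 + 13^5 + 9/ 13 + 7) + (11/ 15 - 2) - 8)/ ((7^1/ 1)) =72401906/ 1365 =53041.69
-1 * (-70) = 70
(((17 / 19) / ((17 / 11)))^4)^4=45949729863572161 / 288441413567621167681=0.00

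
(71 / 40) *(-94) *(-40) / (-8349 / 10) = -66740 / 8349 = -7.99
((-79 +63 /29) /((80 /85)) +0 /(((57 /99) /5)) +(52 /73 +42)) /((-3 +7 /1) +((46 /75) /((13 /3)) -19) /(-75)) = -2677585625 /292510124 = -9.15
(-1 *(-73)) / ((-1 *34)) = -73 / 34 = -2.15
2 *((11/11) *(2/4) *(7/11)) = 7/11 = 0.64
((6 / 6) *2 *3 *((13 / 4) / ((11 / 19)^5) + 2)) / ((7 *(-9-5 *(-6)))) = 33477695 / 15782998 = 2.12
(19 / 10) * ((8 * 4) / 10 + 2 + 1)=589 / 50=11.78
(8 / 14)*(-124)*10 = -4960 / 7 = -708.57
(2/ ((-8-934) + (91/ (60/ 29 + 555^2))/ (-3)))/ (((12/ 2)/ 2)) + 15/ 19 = 19911649995/ 25244053049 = 0.79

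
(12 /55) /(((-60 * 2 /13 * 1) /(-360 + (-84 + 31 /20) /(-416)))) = 272141 /32000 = 8.50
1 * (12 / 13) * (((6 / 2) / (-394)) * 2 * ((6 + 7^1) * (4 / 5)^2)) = -576 / 4925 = -0.12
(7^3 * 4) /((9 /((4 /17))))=5488 /153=35.87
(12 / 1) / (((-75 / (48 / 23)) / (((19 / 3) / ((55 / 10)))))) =-2432 / 6325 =-0.38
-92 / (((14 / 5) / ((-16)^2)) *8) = -7360 / 7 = -1051.43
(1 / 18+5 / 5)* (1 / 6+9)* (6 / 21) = 1045 / 378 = 2.76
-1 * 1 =-1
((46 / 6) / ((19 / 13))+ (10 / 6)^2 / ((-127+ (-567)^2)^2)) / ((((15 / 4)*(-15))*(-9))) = 92636360934943 / 8940260836840275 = 0.01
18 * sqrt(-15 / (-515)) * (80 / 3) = 81.92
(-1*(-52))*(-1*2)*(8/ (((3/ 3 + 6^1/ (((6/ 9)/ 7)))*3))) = -13/ 3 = -4.33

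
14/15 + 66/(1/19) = 18824/15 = 1254.93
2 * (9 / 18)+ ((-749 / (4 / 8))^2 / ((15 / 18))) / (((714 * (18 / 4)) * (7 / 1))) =120.73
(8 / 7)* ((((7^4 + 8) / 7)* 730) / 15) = 937904 / 49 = 19140.90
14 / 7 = 2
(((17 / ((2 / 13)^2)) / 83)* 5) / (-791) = -14365 / 262612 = -0.05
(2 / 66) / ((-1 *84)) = -1 / 2772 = -0.00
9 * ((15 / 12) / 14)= 45 / 56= 0.80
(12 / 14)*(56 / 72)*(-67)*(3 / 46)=-67 / 23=-2.91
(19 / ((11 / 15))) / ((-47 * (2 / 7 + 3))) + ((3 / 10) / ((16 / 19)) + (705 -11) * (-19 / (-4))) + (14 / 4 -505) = 5318013787 / 1902560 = 2795.19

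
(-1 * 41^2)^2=2825761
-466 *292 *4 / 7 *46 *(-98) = 350521472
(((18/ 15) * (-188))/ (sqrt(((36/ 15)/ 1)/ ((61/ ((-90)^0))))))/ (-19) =188 * sqrt(915)/ 95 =59.86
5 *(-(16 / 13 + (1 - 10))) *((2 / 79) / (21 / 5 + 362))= 5050 / 1880437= 0.00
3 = 3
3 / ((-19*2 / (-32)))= 48 / 19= 2.53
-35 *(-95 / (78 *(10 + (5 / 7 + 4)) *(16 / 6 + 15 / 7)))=162925 / 270478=0.60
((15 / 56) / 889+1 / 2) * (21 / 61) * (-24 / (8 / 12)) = -672489 / 108458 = -6.20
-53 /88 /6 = -53 /528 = -0.10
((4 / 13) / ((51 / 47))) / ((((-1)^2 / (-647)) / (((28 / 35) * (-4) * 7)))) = 13623232 / 3315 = 4109.57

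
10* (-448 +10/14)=-31310/7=-4472.86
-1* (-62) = 62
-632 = -632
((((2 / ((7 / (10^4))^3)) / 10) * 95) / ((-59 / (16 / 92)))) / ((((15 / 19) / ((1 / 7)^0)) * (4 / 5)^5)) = -881347656250000 / 1396353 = -631178259.54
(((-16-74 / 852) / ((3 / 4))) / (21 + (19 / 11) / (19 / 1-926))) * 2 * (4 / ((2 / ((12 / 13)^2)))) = -4375832384 / 1256883251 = -3.48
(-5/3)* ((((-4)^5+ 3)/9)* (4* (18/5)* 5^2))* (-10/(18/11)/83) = -11231000/2241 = -5011.60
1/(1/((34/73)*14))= 6.52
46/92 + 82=165/2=82.50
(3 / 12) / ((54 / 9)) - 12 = -287 / 24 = -11.96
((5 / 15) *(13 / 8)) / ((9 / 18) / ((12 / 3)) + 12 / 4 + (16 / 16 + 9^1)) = 13 / 315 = 0.04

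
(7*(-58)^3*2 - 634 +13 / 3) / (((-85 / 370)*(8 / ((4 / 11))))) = 303273941 / 561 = 540595.26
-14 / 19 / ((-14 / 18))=18 / 19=0.95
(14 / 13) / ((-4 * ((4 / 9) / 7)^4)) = -110270727 / 6656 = -16567.12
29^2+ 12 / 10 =4211 / 5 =842.20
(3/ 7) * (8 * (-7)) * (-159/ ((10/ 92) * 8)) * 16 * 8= 2808576/ 5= 561715.20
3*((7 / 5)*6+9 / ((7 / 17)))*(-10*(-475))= 3018150 / 7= 431164.29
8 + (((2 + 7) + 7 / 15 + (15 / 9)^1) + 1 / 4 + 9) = 1703 / 60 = 28.38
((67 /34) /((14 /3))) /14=201 /6664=0.03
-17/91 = -0.19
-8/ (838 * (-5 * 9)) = 4/ 18855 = 0.00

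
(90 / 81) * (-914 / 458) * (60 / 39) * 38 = -3473200 / 26793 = -129.63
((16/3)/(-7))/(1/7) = -5.33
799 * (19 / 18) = 15181 / 18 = 843.39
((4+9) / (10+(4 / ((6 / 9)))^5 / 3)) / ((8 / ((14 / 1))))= 91 / 10408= 0.01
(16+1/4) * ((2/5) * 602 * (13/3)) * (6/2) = 50869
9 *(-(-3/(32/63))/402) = 567/4288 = 0.13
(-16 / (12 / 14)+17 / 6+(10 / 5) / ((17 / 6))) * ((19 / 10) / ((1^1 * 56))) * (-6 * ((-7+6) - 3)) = -29317 / 2380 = -12.32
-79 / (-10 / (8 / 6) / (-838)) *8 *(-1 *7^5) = 17802512224 / 15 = 1186834148.27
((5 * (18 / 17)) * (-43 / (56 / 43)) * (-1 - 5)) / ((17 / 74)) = 9235755 / 2023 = 4565.38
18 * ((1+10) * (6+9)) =2970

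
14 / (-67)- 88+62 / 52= -151583 / 1742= -87.02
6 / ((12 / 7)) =7 / 2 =3.50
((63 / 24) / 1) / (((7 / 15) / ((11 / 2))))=495 / 16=30.94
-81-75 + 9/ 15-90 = -1227/ 5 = -245.40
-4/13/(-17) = 4/221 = 0.02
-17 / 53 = -0.32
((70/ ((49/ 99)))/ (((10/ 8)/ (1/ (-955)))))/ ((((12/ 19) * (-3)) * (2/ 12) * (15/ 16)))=13376/ 33425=0.40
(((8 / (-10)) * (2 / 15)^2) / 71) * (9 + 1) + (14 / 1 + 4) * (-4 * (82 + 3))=-97767032 / 15975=-6120.00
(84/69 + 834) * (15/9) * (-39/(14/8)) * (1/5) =-998920/161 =-6204.47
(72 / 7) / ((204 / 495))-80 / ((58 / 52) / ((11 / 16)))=-84040 / 3451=-24.35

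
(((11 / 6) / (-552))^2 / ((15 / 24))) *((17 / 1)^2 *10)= 34969 / 685584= 0.05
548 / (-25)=-548 / 25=-21.92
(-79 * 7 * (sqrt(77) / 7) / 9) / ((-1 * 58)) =1.33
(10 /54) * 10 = 50 /27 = 1.85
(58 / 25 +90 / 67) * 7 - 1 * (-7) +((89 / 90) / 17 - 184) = -77548223 / 512550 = -151.30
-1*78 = -78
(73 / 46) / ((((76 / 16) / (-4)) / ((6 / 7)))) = -3504 / 3059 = -1.15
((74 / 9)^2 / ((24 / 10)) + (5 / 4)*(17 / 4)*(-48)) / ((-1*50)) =5512 / 1215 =4.54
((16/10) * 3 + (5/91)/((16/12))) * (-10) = -48.41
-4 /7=-0.57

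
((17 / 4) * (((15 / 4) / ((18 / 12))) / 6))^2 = 3.14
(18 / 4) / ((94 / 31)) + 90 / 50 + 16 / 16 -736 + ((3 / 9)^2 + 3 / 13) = -80436521 / 109980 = -731.37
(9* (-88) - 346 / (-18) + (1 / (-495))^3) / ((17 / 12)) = -545.49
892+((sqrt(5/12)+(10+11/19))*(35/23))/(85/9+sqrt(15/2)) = -113967*sqrt(30)/1156739 - 2835*sqrt(2)/121762+1785*sqrt(15)/60881+1033963898/1156739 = 893.40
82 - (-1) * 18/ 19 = 1576/ 19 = 82.95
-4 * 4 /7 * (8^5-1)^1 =-74896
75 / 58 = 1.29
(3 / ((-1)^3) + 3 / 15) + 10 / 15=-32 / 15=-2.13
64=64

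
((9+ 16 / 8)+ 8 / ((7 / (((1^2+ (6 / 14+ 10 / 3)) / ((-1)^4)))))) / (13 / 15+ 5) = 2.80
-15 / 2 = -7.50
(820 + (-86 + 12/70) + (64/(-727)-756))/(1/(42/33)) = -1115336/39985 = -27.89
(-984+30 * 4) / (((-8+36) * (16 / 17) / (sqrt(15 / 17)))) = -27 * sqrt(255) / 14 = -30.80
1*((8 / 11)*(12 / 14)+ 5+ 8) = 1049 / 77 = 13.62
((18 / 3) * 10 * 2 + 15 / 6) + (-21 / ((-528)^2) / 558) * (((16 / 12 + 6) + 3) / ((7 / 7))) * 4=153679673 / 1254528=122.50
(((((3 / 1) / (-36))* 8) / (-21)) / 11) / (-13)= -2 / 9009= -0.00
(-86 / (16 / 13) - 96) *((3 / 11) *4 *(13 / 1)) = -51753 / 22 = -2352.41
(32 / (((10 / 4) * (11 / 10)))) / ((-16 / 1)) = -8 / 11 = -0.73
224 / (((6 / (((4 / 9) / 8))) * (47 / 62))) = 3472 / 1269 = 2.74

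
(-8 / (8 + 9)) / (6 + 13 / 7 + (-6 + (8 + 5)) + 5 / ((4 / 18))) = -112 / 8891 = -0.01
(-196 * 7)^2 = 1882384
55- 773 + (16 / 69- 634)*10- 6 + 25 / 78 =-12668081 / 1794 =-7061.36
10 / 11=0.91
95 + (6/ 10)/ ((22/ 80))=1069/ 11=97.18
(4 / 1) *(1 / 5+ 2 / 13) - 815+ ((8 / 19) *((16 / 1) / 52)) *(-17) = -1007497 / 1235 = -815.79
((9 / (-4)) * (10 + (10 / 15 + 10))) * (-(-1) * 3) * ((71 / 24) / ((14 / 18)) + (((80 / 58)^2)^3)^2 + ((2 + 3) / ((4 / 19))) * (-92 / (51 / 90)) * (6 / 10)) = 315591.93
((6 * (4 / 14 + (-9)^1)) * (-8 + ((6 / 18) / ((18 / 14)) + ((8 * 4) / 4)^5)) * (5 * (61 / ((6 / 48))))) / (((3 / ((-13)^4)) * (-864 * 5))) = 13429076054641 / 1458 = 9210614577.94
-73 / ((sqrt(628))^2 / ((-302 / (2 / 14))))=77161 / 314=245.74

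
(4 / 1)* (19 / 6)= 38 / 3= 12.67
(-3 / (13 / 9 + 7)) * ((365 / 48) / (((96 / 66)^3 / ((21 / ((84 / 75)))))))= -16.46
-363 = -363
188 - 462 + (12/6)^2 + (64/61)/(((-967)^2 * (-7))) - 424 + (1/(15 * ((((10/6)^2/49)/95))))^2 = 2941557412078297/249551876875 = 11787.36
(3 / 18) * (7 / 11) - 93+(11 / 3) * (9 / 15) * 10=-4679 / 66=-70.89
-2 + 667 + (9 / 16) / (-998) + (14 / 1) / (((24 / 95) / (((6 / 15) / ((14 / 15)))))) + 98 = 12562815 / 15968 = 786.75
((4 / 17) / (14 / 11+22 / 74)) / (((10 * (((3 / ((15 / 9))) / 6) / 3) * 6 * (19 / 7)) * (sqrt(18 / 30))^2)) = 28490 / 1857573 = 0.02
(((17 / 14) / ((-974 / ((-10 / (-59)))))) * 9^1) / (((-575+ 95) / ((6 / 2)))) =153 / 12872384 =0.00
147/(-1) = -147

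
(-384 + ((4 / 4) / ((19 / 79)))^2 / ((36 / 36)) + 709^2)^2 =32882548328069764 / 130321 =252319644018.00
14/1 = 14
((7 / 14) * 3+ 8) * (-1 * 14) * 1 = -133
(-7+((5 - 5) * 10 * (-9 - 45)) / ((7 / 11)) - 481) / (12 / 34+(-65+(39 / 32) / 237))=20972288 / 2778051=7.55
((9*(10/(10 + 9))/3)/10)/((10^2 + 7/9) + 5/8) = 216/138719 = 0.00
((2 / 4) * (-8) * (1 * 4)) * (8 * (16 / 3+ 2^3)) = -5120 / 3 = -1706.67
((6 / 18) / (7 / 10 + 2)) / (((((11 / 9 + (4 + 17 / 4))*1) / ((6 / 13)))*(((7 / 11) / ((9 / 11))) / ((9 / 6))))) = 360 / 31031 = 0.01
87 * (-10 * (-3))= 2610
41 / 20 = 2.05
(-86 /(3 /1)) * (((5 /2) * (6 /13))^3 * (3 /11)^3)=-2612250 /2924207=-0.89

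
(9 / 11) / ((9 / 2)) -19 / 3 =-203 / 33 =-6.15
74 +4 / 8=149 / 2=74.50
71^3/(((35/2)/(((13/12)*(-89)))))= -414103027/210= -1971919.18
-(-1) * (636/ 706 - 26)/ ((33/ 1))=-8860/ 11649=-0.76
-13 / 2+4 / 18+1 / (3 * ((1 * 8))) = -449 / 72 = -6.24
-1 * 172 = -172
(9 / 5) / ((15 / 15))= 9 / 5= 1.80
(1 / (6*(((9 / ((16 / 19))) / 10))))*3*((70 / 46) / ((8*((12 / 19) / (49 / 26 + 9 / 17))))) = 186725 / 548964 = 0.34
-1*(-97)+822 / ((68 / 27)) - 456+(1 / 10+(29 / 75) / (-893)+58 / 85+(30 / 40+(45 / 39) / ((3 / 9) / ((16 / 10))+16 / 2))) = -360930766847 / 11663562300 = -30.95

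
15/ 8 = 1.88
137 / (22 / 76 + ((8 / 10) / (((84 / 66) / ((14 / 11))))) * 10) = 5206 / 315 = 16.53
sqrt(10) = 3.16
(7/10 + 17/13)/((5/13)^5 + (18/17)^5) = 364972821993/243455318810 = 1.50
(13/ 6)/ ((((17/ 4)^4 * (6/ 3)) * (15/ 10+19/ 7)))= 11648/ 14783217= 0.00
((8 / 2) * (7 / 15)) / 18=14 / 135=0.10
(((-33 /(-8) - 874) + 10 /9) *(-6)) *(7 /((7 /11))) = 688061 /12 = 57338.42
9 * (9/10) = 81/10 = 8.10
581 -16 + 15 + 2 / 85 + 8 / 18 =444058 / 765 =580.47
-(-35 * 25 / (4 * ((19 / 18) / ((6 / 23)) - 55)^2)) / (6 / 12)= 0.17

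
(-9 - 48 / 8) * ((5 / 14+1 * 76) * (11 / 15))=-11759 / 14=-839.93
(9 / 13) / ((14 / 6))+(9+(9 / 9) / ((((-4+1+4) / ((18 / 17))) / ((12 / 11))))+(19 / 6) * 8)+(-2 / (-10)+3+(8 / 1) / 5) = 10359554 / 255255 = 40.59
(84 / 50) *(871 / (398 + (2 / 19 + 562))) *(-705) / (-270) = 3.98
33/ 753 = 11/ 251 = 0.04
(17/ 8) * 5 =10.62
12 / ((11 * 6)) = 0.18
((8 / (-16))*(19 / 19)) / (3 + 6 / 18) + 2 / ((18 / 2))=13 / 180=0.07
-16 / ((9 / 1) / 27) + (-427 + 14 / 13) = -6161 / 13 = -473.92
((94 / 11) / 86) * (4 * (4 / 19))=752 / 8987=0.08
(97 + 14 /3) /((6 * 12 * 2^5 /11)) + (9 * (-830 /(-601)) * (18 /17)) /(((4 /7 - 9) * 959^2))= 265708583884375 /547417035986688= 0.49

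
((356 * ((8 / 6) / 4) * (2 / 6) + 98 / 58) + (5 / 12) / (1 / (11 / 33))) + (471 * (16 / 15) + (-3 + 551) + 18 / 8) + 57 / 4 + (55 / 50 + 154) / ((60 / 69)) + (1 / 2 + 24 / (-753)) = 16864067333 / 13102200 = 1287.12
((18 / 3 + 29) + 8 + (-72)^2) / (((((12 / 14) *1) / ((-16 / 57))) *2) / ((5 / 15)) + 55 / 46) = -3366188 / 11029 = -305.21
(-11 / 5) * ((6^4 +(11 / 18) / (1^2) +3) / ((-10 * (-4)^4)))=257323 / 230400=1.12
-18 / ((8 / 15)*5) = -27 / 4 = -6.75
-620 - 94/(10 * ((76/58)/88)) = -1251.28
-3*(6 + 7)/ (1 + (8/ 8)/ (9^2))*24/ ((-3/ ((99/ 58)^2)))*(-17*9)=-4737087927/ 34481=-137382.56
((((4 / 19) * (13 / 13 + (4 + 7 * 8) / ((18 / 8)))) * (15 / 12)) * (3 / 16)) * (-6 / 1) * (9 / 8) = -11205 / 1216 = -9.21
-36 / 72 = -1 / 2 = -0.50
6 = 6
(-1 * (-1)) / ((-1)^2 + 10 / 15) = 3 / 5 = 0.60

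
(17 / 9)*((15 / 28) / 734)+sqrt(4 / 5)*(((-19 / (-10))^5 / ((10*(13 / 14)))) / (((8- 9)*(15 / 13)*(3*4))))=85 / 61656- 17332693*sqrt(5) / 225000000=-0.17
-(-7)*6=42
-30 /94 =-15 /47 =-0.32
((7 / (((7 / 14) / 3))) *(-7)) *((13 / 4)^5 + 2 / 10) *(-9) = 2457457947 / 2560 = 959944.51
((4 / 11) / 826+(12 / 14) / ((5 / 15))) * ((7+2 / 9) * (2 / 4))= 379730 / 40887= 9.29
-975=-975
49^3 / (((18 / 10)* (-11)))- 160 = -604085 / 99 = -6101.87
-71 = -71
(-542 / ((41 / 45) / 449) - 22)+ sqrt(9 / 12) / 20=-10952012 / 41+ sqrt(3) / 40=-267122.20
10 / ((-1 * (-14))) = 5 / 7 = 0.71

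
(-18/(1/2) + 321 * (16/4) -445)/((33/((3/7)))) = 73/7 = 10.43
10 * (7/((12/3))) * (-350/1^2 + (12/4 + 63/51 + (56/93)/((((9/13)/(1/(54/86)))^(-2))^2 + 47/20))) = -6749589099599656205/1115535879133309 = -6050.54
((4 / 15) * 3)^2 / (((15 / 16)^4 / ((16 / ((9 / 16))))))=268435456 / 11390625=23.57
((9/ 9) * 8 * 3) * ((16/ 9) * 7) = 896/ 3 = 298.67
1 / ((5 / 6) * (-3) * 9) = -2 / 45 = -0.04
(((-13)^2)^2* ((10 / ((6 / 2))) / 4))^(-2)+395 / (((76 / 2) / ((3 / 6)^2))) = 8055340875347 / 3099776739800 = 2.60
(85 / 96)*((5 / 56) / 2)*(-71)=-30175 / 10752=-2.81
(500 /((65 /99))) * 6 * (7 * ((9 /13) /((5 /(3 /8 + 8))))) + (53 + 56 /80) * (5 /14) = 175599933 /4732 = 37109.03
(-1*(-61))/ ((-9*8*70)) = -61/ 5040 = -0.01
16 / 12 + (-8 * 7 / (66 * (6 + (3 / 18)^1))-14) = -15634 / 1221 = -12.80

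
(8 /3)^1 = 8 /3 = 2.67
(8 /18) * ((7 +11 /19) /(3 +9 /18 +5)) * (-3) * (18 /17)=-1.26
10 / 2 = 5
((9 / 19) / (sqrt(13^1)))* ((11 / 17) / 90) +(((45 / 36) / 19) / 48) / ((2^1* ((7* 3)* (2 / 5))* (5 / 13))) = 65 / 306432 +11* sqrt(13) / 41990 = 0.00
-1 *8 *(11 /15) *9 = -264 /5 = -52.80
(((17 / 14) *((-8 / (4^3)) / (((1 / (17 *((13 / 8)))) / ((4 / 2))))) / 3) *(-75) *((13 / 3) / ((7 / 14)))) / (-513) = -1221025 / 344736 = -3.54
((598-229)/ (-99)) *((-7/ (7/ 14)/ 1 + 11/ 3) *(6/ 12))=1271/ 66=19.26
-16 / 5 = -3.20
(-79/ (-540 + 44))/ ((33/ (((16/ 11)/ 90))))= 79/ 1012770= 0.00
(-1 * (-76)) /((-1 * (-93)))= 76 /93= 0.82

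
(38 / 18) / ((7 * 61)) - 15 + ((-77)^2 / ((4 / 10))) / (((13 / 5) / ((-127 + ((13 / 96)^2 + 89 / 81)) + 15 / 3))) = -634612494311941 / 920844288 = -689163.74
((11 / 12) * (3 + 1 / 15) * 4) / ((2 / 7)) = 1771 / 45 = 39.36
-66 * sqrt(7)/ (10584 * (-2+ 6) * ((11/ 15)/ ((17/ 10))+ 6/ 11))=-2057 * sqrt(7)/ 1288896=-0.00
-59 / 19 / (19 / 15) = -885 / 361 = -2.45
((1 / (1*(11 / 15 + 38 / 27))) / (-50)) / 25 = -0.00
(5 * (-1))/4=-5/4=-1.25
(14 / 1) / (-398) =-7 / 199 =-0.04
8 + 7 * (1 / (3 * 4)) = 103 / 12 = 8.58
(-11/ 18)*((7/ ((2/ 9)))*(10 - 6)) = -77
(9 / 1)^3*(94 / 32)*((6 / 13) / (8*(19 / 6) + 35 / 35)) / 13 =2.89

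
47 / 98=0.48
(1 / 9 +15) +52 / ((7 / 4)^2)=14152 / 441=32.09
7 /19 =0.37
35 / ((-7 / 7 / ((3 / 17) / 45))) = -7 / 51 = -0.14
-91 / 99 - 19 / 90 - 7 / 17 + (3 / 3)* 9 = 41839 / 5610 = 7.46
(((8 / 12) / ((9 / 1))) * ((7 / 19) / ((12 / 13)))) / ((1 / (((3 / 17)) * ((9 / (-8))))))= -0.01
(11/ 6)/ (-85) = -11/ 510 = -0.02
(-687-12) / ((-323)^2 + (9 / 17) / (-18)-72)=-7922 / 1181579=-0.01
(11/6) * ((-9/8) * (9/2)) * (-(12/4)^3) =8019/32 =250.59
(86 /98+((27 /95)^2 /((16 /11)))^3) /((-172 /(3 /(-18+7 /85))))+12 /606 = 16126195371308618540741 /780687776322751539200000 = 0.02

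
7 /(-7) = -1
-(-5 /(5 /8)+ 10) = -2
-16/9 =-1.78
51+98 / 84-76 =-143 / 6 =-23.83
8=8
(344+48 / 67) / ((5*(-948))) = -5774 / 79395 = -0.07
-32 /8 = -4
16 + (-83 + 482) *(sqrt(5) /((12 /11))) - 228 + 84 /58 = -6106 /29 + 1463 *sqrt(5) /4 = 607.29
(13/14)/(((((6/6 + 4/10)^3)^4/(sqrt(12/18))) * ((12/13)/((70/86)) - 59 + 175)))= 206298828125 * sqrt(6)/4426111455986976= 0.00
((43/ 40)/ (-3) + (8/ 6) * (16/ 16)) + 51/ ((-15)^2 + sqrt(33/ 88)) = 6488961/ 5399960- 34 * sqrt(6)/ 134999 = 1.20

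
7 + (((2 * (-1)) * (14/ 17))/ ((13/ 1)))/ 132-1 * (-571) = 4215347/ 7293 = 578.00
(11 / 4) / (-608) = -11 / 2432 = -0.00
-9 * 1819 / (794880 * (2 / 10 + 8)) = -1819 / 724224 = -0.00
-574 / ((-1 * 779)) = 14 / 19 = 0.74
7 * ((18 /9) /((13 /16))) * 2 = 448 /13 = 34.46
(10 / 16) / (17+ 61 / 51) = 255 / 7424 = 0.03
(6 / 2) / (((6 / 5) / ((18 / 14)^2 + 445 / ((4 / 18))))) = 982035 / 196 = 5010.38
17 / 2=8.50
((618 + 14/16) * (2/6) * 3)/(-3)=-4951/24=-206.29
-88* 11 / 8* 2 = -242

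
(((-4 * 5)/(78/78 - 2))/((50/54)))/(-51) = -36/85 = -0.42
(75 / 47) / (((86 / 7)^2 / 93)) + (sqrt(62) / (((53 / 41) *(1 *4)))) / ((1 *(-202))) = 341775 / 347612 - 41 *sqrt(62) / 42824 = 0.98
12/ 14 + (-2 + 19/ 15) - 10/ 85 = 11/ 1785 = 0.01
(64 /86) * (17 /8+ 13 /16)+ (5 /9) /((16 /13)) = 16331 /6192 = 2.64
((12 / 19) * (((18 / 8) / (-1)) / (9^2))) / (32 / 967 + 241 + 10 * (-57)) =967 / 18132327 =0.00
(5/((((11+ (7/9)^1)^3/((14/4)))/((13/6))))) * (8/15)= 7371/595508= 0.01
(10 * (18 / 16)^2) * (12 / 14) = 1215 / 112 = 10.85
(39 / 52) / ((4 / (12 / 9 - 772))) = -289 / 2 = -144.50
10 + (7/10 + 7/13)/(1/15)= 28.58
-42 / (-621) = 14 / 207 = 0.07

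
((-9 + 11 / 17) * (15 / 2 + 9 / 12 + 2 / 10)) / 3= -11999 / 510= -23.53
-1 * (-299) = 299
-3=-3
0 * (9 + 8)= 0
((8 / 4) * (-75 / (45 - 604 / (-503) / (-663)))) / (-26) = 1923975 / 15006401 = 0.13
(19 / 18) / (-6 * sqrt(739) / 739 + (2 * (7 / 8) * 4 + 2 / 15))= 1425 * sqrt(739) / 8452711 + 7511935 / 50716266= 0.15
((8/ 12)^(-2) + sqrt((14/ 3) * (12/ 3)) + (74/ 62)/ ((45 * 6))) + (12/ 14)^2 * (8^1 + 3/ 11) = 2 * sqrt(42)/ 3 + 10740223/ 1288980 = 12.65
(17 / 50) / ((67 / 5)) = 17 / 670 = 0.03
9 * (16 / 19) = 144 / 19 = 7.58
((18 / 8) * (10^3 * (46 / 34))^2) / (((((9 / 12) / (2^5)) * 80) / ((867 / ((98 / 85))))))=80937000000 / 49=1651775510.20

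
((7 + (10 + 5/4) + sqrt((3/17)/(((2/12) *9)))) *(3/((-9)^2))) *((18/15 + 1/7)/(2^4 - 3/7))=47 *sqrt(34)/250155 + 3431/58860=0.06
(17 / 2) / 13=17 / 26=0.65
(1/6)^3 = 1/216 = 0.00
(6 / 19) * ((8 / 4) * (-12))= -144 / 19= -7.58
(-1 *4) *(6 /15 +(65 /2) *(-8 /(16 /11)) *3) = 10717 /5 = 2143.40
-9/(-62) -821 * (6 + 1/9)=-2799529/558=-5017.08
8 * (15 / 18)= 20 / 3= 6.67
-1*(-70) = 70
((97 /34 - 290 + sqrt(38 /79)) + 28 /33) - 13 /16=-2577109 /8976 + sqrt(3002) /79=-286.42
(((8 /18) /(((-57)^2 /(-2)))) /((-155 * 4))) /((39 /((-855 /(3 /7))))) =-14 /620217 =-0.00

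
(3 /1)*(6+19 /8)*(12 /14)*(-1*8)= -1206 /7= -172.29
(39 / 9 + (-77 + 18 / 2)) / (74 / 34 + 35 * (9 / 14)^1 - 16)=-6494 / 885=-7.34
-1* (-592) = 592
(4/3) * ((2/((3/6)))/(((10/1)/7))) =56/15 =3.73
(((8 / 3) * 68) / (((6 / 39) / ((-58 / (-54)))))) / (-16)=-6409 / 81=-79.12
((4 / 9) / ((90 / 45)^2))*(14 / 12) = 7 / 54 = 0.13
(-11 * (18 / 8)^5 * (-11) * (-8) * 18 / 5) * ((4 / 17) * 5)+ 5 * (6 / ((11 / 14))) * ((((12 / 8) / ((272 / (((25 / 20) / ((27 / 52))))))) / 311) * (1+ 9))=-659955611443 / 2791536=-236413.08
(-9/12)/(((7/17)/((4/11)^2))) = -204/847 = -0.24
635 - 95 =540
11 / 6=1.83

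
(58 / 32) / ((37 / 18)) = 0.88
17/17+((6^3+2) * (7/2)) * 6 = 4579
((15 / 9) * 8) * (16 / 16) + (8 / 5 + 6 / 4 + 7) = 703 / 30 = 23.43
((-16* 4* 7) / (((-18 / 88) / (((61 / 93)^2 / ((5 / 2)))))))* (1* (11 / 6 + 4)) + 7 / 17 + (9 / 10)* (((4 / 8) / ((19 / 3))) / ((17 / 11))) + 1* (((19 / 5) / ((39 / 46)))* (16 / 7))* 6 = 310331046723629 / 137278830780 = 2260.59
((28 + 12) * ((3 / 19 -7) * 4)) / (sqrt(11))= -20800 * sqrt(11) / 209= -330.08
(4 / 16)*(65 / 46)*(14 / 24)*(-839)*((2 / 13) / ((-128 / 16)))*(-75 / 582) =-0.43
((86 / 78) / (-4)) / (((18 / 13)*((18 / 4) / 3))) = -43 / 324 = -0.13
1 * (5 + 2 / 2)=6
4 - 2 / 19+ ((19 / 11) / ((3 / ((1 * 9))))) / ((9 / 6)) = 1536 / 209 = 7.35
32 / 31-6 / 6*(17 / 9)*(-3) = 623 / 93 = 6.70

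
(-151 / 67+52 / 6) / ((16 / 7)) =9023 / 3216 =2.81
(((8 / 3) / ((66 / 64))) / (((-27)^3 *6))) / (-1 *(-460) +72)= -32 / 777498183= -0.00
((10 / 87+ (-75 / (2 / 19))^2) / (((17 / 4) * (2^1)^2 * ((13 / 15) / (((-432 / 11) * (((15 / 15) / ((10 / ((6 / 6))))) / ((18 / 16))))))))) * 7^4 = -20360220499920 / 70499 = -288801550.38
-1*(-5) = 5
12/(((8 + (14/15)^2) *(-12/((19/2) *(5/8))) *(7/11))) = -235125/223552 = -1.05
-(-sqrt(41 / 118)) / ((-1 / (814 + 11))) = -825*sqrt(4838) / 118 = -486.30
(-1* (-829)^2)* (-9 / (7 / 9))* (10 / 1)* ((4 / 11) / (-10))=-222666084 / 77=-2891767.32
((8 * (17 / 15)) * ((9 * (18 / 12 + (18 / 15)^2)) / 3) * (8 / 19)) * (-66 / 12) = -439824 / 2375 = -185.19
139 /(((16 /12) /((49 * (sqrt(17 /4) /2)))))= 20433 * sqrt(17) /16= 5265.46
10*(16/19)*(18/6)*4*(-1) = -1920/19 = -101.05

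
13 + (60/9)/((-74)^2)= 53396/4107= 13.00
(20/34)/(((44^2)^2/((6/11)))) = 15/175223488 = 0.00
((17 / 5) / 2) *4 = 34 / 5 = 6.80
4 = 4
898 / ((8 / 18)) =4041 / 2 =2020.50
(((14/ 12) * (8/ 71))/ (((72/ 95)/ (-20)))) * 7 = -46550/ 1917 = -24.28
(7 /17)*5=35 /17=2.06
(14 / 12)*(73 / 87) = 511 / 522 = 0.98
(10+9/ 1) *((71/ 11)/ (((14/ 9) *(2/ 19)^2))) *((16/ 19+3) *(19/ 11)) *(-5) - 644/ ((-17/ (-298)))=-28496296417/ 115192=-247380.86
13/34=0.38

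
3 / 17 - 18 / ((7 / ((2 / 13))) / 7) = -573 / 221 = -2.59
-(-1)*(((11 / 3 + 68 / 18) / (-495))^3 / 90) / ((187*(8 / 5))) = -300763 / 2380933270386000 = -0.00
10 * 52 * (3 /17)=1560 /17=91.76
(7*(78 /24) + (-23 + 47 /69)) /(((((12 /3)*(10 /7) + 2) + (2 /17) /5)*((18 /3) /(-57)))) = -1345295 /2541408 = -0.53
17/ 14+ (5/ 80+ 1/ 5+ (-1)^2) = 1387/ 560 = 2.48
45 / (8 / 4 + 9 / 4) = 180 / 17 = 10.59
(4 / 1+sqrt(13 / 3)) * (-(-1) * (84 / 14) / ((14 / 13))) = 13 * sqrt(39) / 7+156 / 7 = 33.88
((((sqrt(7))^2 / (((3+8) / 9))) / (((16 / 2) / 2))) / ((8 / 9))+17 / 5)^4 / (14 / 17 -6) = -102831528626321057 / 844371066880000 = -121.78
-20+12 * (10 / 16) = -25 / 2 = -12.50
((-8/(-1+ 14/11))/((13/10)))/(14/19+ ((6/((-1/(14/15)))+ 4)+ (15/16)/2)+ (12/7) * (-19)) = 18726400/27359007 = 0.68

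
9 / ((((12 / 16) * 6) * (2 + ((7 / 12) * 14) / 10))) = 0.71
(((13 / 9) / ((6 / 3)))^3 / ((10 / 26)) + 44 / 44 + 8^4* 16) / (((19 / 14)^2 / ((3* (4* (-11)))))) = -2060152304518 / 438615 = -4696949.04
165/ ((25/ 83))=2739/ 5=547.80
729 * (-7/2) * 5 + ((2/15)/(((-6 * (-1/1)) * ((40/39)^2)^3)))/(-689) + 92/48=-41536261210224199/3256320000000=-12755.58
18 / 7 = 2.57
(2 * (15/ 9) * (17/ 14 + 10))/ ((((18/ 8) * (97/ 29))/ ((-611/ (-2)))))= 27818830/ 18333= 1517.42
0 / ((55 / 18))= 0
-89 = -89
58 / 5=11.60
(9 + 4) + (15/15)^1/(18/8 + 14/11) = 2059/155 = 13.28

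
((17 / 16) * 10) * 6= 255 / 4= 63.75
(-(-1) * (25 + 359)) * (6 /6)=384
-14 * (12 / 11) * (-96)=16128 / 11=1466.18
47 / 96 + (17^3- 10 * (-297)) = 756815 / 96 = 7883.49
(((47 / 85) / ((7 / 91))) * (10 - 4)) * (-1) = -3666 / 85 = -43.13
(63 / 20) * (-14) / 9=-49 / 10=-4.90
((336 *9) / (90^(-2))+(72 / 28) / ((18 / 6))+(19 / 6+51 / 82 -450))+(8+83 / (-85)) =1792590584767 / 73185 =24493961.67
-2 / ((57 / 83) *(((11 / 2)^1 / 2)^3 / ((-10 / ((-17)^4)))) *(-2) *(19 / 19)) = -53120 / 6336487707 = -0.00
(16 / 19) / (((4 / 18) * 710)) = 36 / 6745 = 0.01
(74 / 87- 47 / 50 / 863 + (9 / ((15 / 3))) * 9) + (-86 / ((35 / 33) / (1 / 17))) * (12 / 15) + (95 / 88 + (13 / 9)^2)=348143337551 / 21228702264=16.40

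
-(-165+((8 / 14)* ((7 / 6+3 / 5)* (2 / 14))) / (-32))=1940453 / 11760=165.00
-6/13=-0.46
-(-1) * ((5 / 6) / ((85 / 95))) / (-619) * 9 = -285 / 21046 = -0.01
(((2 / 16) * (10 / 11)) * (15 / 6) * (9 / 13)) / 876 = 0.00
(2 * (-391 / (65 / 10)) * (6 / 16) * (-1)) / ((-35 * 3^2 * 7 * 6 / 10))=-391 / 11466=-0.03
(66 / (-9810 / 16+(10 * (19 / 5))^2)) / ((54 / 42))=1232 / 19941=0.06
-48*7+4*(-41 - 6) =-524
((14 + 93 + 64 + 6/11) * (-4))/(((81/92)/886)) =-205084192/297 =-690519.16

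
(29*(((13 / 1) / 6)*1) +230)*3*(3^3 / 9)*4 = 10542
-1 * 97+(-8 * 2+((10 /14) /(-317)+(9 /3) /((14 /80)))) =-212712 /2219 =-95.86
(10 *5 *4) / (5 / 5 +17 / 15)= 375 / 4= 93.75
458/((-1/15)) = -6870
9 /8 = 1.12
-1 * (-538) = 538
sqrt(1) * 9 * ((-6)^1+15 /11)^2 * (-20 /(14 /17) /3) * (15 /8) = -9948825 /3388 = -2936.49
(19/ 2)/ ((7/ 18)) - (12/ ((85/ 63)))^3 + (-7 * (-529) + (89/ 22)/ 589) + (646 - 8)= 203983446437879/ 55704822250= 3661.86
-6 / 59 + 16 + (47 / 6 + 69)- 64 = 28.73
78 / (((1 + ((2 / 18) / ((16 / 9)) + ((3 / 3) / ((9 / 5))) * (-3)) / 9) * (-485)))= -33696 / 172175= -0.20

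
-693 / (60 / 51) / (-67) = 11781 / 1340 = 8.79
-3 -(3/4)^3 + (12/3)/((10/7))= -199/320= -0.62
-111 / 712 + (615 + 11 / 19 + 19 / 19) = 8338971 / 13528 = 616.42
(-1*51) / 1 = -51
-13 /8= -1.62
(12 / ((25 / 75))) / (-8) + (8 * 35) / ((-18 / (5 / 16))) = -337 / 36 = -9.36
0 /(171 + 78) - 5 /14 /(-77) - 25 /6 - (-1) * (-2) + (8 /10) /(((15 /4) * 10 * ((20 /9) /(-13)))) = -6.29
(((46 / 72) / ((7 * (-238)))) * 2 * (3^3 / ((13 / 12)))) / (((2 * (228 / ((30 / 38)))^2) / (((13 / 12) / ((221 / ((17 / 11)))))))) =-1725 / 1987034521472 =-0.00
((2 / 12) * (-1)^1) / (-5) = 1 / 30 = 0.03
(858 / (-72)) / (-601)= 143 / 7212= 0.02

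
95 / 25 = 19 / 5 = 3.80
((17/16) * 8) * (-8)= -68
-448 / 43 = -10.42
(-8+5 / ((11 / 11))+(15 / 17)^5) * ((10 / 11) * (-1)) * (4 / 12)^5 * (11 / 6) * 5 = 29168300 / 345025251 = 0.08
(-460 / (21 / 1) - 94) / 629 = -2434 / 13209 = -0.18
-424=-424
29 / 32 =0.91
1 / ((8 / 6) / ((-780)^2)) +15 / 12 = 1825205 / 4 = 456301.25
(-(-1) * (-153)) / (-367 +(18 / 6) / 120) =680 / 1631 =0.42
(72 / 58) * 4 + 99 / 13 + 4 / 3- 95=-91708 / 1131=-81.09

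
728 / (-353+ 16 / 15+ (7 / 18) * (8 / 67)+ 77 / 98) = -2.07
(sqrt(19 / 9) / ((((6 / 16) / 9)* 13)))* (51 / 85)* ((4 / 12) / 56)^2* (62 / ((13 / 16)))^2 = 123008* sqrt(19) / 1614795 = 0.33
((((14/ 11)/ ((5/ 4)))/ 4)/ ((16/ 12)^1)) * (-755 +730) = -4.77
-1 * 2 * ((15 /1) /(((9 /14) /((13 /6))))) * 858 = -260260 /3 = -86753.33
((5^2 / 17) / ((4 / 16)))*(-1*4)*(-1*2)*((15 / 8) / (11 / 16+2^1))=32.83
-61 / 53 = -1.15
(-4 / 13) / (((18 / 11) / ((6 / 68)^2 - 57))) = 241571 / 22542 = 10.72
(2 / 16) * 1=1 / 8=0.12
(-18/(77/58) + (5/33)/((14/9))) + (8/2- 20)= -4537/154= -29.46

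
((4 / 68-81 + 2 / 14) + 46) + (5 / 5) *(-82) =-13899 / 119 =-116.80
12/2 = 6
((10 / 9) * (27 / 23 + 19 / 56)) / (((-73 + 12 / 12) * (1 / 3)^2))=-9745 / 46368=-0.21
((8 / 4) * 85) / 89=170 / 89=1.91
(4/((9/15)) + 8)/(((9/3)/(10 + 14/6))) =1628/27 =60.30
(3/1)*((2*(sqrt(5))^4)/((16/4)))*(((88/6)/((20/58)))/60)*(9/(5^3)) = 957/500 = 1.91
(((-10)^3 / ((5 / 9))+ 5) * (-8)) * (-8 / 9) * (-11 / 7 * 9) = 1263680 / 7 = 180525.71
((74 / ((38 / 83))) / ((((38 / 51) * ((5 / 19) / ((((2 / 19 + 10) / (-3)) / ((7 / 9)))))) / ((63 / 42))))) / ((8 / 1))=-8457534 / 12635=-669.37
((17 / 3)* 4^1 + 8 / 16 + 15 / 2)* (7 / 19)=644 / 57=11.30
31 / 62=1 / 2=0.50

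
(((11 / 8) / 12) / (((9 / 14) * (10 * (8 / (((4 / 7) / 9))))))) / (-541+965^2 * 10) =1 / 65825317440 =0.00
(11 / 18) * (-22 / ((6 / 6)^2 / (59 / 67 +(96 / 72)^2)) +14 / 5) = -923384 / 27135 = -34.03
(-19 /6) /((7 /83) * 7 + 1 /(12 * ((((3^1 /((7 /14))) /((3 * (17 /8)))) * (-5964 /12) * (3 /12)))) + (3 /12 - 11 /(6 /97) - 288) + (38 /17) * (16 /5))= 532962920 /77056465091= 0.01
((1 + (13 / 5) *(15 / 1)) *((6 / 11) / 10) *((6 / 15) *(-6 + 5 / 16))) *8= -2184 / 55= -39.71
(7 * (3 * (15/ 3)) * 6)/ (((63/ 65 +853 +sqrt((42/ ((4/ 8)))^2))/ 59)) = 1208025/ 30484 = 39.63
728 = 728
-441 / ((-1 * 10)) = 441 / 10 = 44.10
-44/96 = -11/24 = -0.46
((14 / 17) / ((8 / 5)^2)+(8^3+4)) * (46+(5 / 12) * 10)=84544579 / 3264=25902.14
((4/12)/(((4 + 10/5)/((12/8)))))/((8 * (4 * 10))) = 1/3840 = 0.00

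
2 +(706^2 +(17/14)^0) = 498439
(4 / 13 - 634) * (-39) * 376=9292464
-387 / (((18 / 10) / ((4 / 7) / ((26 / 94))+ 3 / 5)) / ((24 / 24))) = -52159 / 91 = -573.18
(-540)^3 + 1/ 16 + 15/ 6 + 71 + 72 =-157463854.44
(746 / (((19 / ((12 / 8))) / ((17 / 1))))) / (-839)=-19023 / 15941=-1.19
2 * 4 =8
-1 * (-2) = 2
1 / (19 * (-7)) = -1 / 133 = -0.01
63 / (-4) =-63 / 4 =-15.75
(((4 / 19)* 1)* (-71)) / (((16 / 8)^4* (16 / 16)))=-71 / 76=-0.93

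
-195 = -195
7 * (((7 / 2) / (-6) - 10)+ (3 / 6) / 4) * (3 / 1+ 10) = -22841 / 24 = -951.71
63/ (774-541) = 63/ 233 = 0.27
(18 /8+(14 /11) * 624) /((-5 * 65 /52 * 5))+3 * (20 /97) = -3316671 /133375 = -24.87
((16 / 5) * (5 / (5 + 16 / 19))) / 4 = 76 / 111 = 0.68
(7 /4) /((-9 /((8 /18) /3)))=-7 /243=-0.03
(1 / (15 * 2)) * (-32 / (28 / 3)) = -4 / 35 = -0.11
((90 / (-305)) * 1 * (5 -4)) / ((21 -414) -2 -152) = 18 / 33367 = 0.00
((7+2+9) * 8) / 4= 36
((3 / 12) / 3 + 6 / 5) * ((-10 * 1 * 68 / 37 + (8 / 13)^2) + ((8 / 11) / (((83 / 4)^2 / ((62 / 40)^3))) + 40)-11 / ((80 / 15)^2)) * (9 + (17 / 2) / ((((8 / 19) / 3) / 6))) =2278704809844375801 / 220553815040000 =10331.74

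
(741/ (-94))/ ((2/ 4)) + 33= 810/ 47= 17.23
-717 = -717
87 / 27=29 / 9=3.22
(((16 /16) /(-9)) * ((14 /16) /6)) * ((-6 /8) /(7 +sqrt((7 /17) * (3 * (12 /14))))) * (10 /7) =119 /46944- sqrt(34) /15648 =0.00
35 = 35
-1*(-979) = 979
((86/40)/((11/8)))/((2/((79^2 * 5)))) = 268363/11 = 24396.64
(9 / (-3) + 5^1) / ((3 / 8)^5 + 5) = 65536 / 164083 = 0.40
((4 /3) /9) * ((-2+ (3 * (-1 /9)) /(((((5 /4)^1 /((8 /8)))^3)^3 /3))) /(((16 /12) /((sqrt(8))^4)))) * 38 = -10137534208 /17578125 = -576.71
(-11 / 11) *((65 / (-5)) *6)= 78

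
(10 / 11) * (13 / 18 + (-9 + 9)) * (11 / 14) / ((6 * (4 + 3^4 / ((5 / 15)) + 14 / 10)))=325 / 938952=0.00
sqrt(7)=2.65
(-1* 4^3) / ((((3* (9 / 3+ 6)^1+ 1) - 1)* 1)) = -64 / 27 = -2.37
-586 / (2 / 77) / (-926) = 22561 / 926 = 24.36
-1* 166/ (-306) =83/ 153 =0.54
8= 8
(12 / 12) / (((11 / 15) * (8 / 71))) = 1065 / 88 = 12.10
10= 10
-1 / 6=-0.17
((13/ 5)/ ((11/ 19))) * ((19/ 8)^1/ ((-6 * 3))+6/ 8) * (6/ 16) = 21983/ 21120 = 1.04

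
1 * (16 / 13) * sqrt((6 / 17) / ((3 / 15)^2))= 80 * sqrt(102) / 221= 3.66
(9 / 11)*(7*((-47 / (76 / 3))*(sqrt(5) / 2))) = -8883*sqrt(5) / 1672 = -11.88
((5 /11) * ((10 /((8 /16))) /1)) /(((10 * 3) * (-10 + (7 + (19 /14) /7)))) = -196 /1815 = -0.11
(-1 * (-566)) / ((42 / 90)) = 8490 / 7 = 1212.86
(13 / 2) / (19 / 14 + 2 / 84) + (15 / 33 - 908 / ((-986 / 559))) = 5639273 / 10846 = 519.94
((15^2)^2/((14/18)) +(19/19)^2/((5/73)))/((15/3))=2278636/175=13020.78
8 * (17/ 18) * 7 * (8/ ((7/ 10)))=5440/ 9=604.44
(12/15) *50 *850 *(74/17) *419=62012000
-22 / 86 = -11 / 43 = -0.26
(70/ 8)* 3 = 105/ 4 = 26.25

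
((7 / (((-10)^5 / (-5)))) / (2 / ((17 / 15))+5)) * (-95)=-2261 / 460000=-0.00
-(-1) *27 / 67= 27 / 67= 0.40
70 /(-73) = -0.96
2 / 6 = 1 / 3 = 0.33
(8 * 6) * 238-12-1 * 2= 11410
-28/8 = -7/2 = -3.50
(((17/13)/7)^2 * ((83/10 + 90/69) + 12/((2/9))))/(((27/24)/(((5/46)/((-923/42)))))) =-0.01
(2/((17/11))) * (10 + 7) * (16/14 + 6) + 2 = 1114/7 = 159.14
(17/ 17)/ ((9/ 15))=5/ 3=1.67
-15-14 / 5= -89 / 5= -17.80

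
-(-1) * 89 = 89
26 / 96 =13 / 48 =0.27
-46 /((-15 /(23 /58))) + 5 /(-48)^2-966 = -322314283 /334080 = -964.78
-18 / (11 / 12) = -216 / 11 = -19.64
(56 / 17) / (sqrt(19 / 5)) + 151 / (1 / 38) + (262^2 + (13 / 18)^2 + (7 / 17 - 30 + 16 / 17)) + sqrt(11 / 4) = sqrt(11) / 2 + 56*sqrt(95) / 323 + 409541141 / 5508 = 74357.22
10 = 10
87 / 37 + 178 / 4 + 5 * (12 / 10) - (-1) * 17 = 5169 / 74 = 69.85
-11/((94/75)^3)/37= -4640625/30731608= -0.15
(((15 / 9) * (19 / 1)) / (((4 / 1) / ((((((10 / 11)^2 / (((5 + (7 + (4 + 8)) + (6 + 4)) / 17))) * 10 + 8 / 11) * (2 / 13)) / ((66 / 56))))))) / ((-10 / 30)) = -260680 / 17303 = -15.07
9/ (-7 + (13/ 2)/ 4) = -72/ 43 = -1.67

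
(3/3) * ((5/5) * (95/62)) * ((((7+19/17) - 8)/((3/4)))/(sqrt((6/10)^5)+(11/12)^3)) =910404000000/2535151424851 - 85100544000 * sqrt(15)/2535151424851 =0.23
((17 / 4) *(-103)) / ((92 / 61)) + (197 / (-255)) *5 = -5519857 / 18768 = -294.11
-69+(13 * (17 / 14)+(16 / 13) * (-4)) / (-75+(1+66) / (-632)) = -298670025 / 4319497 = -69.14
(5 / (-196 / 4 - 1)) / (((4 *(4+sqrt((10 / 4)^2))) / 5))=-0.02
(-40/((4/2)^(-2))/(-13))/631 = 160/8203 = 0.02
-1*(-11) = 11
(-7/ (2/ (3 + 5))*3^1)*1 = -84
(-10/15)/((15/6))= -4/15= -0.27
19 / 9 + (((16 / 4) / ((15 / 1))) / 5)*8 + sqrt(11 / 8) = sqrt(22) / 4 + 571 / 225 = 3.71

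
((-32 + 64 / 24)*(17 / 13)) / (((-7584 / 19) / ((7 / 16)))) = 24871 / 591552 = 0.04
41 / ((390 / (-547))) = -57.51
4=4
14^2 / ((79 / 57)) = 11172 / 79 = 141.42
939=939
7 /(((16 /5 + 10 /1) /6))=35 /11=3.18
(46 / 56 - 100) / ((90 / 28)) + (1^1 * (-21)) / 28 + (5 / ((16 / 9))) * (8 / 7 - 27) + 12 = -465337 / 5040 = -92.33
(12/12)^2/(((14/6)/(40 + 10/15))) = 122/7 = 17.43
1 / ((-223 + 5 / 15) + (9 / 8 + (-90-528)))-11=-221663 / 20149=-11.00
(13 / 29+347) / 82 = 5038 / 1189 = 4.24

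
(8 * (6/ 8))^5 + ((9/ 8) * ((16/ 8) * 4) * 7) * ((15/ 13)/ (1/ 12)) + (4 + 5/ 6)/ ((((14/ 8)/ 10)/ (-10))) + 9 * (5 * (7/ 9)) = 2295143/ 273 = 8407.12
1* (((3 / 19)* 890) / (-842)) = -0.17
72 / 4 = 18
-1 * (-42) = 42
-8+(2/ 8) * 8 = -6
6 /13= 0.46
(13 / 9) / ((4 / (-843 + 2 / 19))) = -208195 / 684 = -304.38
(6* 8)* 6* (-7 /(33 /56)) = -37632 /11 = -3421.09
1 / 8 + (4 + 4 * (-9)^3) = -23295 / 8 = -2911.88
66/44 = 3/2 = 1.50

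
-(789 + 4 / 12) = -2368 / 3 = -789.33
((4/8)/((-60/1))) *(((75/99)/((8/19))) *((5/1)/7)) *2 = -475/22176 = -0.02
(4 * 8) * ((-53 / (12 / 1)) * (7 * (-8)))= 23744 / 3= 7914.67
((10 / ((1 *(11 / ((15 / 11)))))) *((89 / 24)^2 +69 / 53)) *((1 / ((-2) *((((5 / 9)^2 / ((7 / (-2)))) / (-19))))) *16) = -1650269187 / 51304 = -32166.48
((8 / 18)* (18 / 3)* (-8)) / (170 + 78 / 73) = -584 / 4683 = -0.12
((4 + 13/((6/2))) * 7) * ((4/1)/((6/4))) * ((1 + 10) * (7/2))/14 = 427.78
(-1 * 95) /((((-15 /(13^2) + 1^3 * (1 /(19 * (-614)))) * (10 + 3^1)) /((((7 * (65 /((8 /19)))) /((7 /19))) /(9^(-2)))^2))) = 26023762624565554875 /5605088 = 4642882078669.52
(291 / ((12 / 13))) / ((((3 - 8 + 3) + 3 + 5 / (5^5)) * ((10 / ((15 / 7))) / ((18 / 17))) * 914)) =0.08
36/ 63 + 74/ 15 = 578/ 105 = 5.50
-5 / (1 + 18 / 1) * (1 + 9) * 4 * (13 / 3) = -2600 / 57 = -45.61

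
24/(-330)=-4/55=-0.07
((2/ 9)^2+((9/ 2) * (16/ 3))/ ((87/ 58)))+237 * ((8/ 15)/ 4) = 19298/ 405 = 47.65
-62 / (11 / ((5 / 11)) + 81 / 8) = -2480 / 1373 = -1.81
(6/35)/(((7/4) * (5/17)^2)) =6936/6125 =1.13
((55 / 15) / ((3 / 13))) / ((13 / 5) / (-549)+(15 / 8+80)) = 0.19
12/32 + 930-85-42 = 6427/8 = 803.38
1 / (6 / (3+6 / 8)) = 5 / 8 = 0.62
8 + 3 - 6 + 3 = 8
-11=-11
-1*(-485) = 485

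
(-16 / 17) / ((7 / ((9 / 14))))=-72 / 833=-0.09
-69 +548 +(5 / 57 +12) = 27992 / 57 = 491.09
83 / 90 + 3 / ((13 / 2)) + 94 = 95.38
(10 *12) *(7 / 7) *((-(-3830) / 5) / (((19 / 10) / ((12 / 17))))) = 11030400 / 323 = 34149.85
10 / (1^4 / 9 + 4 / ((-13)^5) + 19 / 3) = 16708185 / 10767479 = 1.55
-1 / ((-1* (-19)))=-1 / 19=-0.05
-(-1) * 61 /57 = 61 /57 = 1.07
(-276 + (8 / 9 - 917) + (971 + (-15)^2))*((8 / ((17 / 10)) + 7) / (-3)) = -6965 / 459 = -15.17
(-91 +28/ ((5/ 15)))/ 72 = -7/ 72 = -0.10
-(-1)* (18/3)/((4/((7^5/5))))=50421/10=5042.10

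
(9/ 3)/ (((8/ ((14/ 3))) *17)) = 7/ 68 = 0.10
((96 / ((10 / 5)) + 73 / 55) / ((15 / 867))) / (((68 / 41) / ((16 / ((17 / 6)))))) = 9707.61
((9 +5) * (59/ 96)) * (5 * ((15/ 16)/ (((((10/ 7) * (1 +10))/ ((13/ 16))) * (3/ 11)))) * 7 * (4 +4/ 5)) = 263081/ 1024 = 256.92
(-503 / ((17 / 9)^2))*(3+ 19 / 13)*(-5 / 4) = 5907735 / 7514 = 786.23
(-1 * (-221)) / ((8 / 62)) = 1712.75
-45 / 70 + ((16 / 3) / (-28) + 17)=97 / 6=16.17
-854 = -854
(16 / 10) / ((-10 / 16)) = -64 / 25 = -2.56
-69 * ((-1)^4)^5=-69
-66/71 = -0.93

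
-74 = -74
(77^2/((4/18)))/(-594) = -539/12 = -44.92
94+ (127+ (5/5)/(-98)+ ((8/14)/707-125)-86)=98887/9898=9.99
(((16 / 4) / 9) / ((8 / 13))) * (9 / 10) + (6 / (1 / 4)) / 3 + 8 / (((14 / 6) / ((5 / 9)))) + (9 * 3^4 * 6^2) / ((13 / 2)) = 22102589 / 5460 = 4048.09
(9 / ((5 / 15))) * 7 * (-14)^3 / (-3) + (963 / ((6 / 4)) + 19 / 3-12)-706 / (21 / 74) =3591431 / 21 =171020.52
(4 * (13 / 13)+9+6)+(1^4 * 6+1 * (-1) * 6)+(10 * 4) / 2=39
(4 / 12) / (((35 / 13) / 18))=78 / 35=2.23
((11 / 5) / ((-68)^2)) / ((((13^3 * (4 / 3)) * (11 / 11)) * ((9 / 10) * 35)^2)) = 11 / 67201308720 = 0.00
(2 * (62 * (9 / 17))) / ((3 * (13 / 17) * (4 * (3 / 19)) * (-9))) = -589 / 117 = -5.03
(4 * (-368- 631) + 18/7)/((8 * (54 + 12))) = -4659/616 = -7.56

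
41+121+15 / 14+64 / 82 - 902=-423697 / 574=-738.15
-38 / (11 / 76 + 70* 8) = -2888 / 42571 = -0.07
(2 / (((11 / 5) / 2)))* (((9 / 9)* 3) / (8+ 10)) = 10 / 33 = 0.30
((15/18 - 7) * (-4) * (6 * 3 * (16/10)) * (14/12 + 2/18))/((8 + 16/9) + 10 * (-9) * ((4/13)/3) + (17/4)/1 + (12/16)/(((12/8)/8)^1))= 92352/895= 103.19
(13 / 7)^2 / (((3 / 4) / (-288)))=-64896 / 49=-1324.41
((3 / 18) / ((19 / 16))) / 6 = 4 / 171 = 0.02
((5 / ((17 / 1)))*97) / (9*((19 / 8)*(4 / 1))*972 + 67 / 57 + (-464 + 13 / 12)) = 110580 / 320329147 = 0.00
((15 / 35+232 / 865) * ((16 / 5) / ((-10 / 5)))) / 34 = -16876 / 514675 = -0.03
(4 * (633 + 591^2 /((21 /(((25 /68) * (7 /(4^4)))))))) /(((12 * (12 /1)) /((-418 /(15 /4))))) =-323484139 /130560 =-2477.67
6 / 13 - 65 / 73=-407 / 949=-0.43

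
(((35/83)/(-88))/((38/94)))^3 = -4451411125/2672656200152576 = -0.00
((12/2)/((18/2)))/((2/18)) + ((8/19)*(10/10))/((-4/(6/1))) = 102/19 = 5.37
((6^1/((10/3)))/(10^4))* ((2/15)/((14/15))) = 9/350000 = 0.00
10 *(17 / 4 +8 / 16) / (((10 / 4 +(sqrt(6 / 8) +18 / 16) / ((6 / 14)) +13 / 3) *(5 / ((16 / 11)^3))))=211992576 / 65454587 - 26148864 *sqrt(3) / 65454587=2.55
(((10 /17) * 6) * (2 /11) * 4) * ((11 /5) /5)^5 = 1405536 /33203125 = 0.04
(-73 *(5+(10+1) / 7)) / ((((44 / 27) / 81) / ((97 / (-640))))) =356181381 / 98560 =3613.85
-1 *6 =-6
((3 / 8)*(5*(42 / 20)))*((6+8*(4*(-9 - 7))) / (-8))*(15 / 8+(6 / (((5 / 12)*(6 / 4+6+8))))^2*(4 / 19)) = 119712680703 / 233715200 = 512.22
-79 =-79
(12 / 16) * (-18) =-13.50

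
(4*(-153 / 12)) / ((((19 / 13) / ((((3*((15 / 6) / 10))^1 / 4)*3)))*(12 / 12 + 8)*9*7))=-221 / 6384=-0.03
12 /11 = 1.09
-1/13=-0.08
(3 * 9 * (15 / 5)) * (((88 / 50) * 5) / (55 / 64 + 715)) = 20736 / 20825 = 1.00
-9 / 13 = -0.69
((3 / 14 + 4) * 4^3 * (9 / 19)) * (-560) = -1359360 / 19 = -71545.26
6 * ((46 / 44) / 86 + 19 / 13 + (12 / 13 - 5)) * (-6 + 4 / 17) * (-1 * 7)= -65885841 / 104533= -630.29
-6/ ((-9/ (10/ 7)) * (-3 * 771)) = -20/ 48573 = -0.00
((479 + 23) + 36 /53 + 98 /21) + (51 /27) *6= 27490 /53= 518.68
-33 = -33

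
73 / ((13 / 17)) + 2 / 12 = 7459 / 78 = 95.63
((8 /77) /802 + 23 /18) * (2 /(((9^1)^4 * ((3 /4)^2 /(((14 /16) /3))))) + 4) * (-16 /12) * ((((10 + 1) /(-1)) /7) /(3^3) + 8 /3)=-496243499936368 /27912225690657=-17.78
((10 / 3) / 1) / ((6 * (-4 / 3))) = -5 / 12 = -0.42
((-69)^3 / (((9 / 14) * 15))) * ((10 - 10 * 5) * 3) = 4088112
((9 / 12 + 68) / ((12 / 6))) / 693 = 25 / 504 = 0.05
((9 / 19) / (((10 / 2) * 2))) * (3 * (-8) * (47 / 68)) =-1269 / 1615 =-0.79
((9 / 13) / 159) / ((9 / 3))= 1 / 689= 0.00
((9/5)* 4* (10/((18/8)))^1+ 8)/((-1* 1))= -40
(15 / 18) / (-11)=-5 / 66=-0.08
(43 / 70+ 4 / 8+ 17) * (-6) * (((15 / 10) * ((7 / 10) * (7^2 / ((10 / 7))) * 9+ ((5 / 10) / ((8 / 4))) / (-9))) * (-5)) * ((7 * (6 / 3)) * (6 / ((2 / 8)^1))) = 1479421248 / 25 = 59176849.92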